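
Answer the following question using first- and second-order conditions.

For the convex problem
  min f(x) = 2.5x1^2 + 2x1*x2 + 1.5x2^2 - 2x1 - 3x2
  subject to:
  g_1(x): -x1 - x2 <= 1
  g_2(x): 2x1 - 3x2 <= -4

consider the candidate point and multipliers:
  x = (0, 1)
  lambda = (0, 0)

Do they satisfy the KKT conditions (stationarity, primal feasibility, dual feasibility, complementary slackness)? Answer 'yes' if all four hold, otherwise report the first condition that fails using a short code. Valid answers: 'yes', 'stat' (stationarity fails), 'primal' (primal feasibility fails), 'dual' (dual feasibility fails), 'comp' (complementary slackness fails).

Gradient of f: grad f(x) = Q x + c = (0, 0)
Constraint values g_i(x) = a_i^T x - b_i:
  g_1((0, 1)) = -2
  g_2((0, 1)) = 1
Stationarity residual: grad f(x) + sum_i lambda_i a_i = (0, 0)
  -> stationarity OK
Primal feasibility (all g_i <= 0): FAILS
Dual feasibility (all lambda_i >= 0): OK
Complementary slackness (lambda_i * g_i(x) = 0 for all i): OK

Verdict: the first failing condition is primal_feasibility -> primal.

primal


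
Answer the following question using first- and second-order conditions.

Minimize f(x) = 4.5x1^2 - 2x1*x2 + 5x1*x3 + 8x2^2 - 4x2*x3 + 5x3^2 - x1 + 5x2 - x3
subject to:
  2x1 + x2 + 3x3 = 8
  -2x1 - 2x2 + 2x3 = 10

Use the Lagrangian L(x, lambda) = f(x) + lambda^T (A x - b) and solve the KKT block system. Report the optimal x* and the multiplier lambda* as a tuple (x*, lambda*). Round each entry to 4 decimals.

Form the Lagrangian:
  L(x, lambda) = (1/2) x^T Q x + c^T x + lambda^T (A x - b)
Stationarity (grad_x L = 0): Q x + c + A^T lambda = 0.
Primal feasibility: A x = b.

This gives the KKT block system:
  [ Q   A^T ] [ x     ]   [-c ]
  [ A    0  ] [ lambda ] = [ b ]

Solving the linear system:
  x*      = (-1.5632, 0.204, 3.6408)
  lambda* = (-5.9007, -4.537)
  f(x*)   = 45.759

x* = (-1.5632, 0.204, 3.6408), lambda* = (-5.9007, -4.537)


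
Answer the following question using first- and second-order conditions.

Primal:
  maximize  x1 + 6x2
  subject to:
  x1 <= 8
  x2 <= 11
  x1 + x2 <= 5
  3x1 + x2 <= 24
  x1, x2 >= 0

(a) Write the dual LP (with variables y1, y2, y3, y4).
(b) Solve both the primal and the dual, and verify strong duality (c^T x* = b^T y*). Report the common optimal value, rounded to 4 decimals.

The standard primal-dual pair for 'max c^T x s.t. A x <= b, x >= 0' is:
  Dual:  min b^T y  s.t.  A^T y >= c,  y >= 0.

So the dual LP is:
  minimize  8y1 + 11y2 + 5y3 + 24y4
  subject to:
    y1 + y3 + 3y4 >= 1
    y2 + y3 + y4 >= 6
    y1, y2, y3, y4 >= 0

Solving the primal: x* = (0, 5).
  primal value c^T x* = 30.
Solving the dual: y* = (0, 0, 6, 0).
  dual value b^T y* = 30.
Strong duality: c^T x* = b^T y*. Confirmed.

30


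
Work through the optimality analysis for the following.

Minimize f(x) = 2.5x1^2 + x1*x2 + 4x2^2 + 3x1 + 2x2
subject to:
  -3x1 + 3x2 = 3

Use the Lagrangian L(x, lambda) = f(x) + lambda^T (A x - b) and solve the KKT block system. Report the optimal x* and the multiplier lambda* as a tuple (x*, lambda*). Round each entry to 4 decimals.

Form the Lagrangian:
  L(x, lambda) = (1/2) x^T Q x + c^T x + lambda^T (A x - b)
Stationarity (grad_x L = 0): Q x + c + A^T lambda = 0.
Primal feasibility: A x = b.

This gives the KKT block system:
  [ Q   A^T ] [ x     ]   [-c ]
  [ A    0  ] [ lambda ] = [ b ]

Solving the linear system:
  x*      = (-0.9333, 0.0667)
  lambda* = (-0.5333)
  f(x*)   = -0.5333

x* = (-0.9333, 0.0667), lambda* = (-0.5333)


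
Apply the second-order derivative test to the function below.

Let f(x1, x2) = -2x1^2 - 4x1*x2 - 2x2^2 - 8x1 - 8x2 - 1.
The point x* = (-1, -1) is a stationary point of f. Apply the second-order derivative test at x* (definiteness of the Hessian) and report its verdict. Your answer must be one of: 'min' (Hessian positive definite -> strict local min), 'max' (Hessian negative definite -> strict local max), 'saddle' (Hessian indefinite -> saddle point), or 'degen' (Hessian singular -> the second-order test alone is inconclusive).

Compute the Hessian H = grad^2 f:
  H = [[-4, -4], [-4, -4]]
Verify stationarity: grad f(x*) = H x* + g = (0, 0).
Eigenvalues of H: -8, 0.
H has a zero eigenvalue (singular; negative semidefinite but not definite), so H is neither positive definite, negative definite, nor indefinite. The second-order test alone is inconclusive -> degen.
(Indeed, f is constant along the null direction of H through x*, so x* is not a strict local extremum.)

degen


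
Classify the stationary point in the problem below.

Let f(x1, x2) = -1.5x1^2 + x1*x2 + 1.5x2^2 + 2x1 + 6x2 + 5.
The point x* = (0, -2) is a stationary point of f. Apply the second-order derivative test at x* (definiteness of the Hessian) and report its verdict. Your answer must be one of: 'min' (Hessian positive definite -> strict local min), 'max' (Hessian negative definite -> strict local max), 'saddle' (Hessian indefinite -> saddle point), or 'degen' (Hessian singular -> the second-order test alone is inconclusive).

Compute the Hessian H = grad^2 f:
  H = [[-3, 1], [1, 3]]
Verify stationarity: grad f(x*) = H x* + g = (0, 0).
Eigenvalues of H: -3.1623, 3.1623.
Eigenvalues have mixed signs, so H is indefinite -> x* is a saddle point.

saddle


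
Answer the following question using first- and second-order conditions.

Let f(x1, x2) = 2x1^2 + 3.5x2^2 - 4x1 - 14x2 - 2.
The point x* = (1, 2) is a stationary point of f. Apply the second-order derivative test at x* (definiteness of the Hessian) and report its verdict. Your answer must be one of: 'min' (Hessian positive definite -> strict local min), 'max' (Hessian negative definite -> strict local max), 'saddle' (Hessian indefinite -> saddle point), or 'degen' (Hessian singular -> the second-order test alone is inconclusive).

Compute the Hessian H = grad^2 f:
  H = [[4, 0], [0, 7]]
Verify stationarity: grad f(x*) = H x* + g = (0, 0).
Eigenvalues of H: 4, 7.
Both eigenvalues > 0, so H is positive definite -> x* is a strict local min.

min


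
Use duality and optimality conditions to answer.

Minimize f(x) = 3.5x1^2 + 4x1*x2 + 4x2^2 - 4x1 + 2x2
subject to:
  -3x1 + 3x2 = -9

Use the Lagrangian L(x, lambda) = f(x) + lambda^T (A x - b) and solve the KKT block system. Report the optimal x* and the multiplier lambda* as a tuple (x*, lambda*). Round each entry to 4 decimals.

Form the Lagrangian:
  L(x, lambda) = (1/2) x^T Q x + c^T x + lambda^T (A x - b)
Stationarity (grad_x L = 0): Q x + c + A^T lambda = 0.
Primal feasibility: A x = b.

This gives the KKT block system:
  [ Q   A^T ] [ x     ]   [-c ]
  [ A    0  ] [ lambda ] = [ b ]

Solving the linear system:
  x*      = (1.6522, -1.3478)
  lambda* = (0.7246)
  f(x*)   = -1.3913

x* = (1.6522, -1.3478), lambda* = (0.7246)


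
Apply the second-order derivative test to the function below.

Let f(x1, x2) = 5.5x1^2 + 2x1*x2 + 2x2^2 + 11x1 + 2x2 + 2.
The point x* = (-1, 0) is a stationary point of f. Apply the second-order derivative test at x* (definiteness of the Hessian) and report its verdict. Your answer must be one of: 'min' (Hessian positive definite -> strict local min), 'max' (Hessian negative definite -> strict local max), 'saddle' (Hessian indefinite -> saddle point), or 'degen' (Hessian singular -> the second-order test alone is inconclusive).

Compute the Hessian H = grad^2 f:
  H = [[11, 2], [2, 4]]
Verify stationarity: grad f(x*) = H x* + g = (0, 0).
Eigenvalues of H: 3.4689, 11.5311.
Both eigenvalues > 0, so H is positive definite -> x* is a strict local min.

min


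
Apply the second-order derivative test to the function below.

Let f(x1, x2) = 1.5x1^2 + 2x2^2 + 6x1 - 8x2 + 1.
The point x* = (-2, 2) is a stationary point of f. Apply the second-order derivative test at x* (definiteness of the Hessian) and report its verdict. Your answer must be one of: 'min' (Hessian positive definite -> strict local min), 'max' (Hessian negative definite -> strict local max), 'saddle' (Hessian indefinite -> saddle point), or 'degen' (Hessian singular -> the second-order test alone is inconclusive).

Compute the Hessian H = grad^2 f:
  H = [[3, 0], [0, 4]]
Verify stationarity: grad f(x*) = H x* + g = (0, 0).
Eigenvalues of H: 3, 4.
Both eigenvalues > 0, so H is positive definite -> x* is a strict local min.

min


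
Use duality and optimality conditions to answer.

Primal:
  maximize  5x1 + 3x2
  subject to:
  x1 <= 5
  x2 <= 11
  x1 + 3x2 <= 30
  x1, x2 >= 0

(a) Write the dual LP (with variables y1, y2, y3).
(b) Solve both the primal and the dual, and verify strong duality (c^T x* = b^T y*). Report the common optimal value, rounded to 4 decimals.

The standard primal-dual pair for 'max c^T x s.t. A x <= b, x >= 0' is:
  Dual:  min b^T y  s.t.  A^T y >= c,  y >= 0.

So the dual LP is:
  minimize  5y1 + 11y2 + 30y3
  subject to:
    y1 + y3 >= 5
    y2 + 3y3 >= 3
    y1, y2, y3 >= 0

Solving the primal: x* = (5, 8.3333).
  primal value c^T x* = 50.
Solving the dual: y* = (4, 0, 1).
  dual value b^T y* = 50.
Strong duality: c^T x* = b^T y*. Confirmed.

50


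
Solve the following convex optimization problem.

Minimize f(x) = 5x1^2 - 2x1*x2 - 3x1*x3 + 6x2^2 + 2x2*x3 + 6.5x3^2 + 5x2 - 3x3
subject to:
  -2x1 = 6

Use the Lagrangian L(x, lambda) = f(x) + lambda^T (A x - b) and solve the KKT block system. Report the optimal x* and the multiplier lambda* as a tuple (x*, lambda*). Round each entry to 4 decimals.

Form the Lagrangian:
  L(x, lambda) = (1/2) x^T Q x + c^T x + lambda^T (A x - b)
Stationarity (grad_x L = 0): Q x + c + A^T lambda = 0.
Primal feasibility: A x = b.

This gives the KKT block system:
  [ Q   A^T ] [ x     ]   [-c ]
  [ A    0  ] [ lambda ] = [ b ]

Solving the linear system:
  x*      = (-3, -0.8618, -0.3289)
  lambda* = (-13.6447)
  f(x*)   = 39.273

x* = (-3, -0.8618, -0.3289), lambda* = (-13.6447)


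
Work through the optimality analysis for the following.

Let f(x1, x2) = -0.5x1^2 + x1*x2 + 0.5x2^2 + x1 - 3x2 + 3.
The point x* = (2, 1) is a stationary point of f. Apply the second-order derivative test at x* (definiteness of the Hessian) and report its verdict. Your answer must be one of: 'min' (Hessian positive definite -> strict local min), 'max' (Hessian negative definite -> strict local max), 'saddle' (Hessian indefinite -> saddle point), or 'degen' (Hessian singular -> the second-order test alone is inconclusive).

Compute the Hessian H = grad^2 f:
  H = [[-1, 1], [1, 1]]
Verify stationarity: grad f(x*) = H x* + g = (0, 0).
Eigenvalues of H: -1.4142, 1.4142.
Eigenvalues have mixed signs, so H is indefinite -> x* is a saddle point.

saddle


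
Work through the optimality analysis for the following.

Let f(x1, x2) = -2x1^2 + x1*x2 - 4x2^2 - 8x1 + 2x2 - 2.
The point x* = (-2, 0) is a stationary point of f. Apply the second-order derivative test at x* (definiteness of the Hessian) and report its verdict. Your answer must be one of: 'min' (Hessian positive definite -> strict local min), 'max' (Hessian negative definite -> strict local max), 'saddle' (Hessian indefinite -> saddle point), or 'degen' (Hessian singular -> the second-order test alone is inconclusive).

Compute the Hessian H = grad^2 f:
  H = [[-4, 1], [1, -8]]
Verify stationarity: grad f(x*) = H x* + g = (0, 0).
Eigenvalues of H: -8.2361, -3.7639.
Both eigenvalues < 0, so H is negative definite -> x* is a strict local max.

max


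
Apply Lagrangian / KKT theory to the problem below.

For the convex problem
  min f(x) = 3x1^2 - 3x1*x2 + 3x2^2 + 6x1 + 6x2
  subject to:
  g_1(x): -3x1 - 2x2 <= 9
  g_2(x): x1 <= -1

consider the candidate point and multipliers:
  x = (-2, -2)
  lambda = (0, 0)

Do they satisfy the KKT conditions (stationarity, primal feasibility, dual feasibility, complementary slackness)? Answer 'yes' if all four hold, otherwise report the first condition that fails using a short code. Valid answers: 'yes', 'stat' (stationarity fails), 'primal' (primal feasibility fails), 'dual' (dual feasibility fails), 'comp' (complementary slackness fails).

Gradient of f: grad f(x) = Q x + c = (0, 0)
Constraint values g_i(x) = a_i^T x - b_i:
  g_1((-2, -2)) = 1
  g_2((-2, -2)) = -1
Stationarity residual: grad f(x) + sum_i lambda_i a_i = (0, 0)
  -> stationarity OK
Primal feasibility (all g_i <= 0): FAILS
Dual feasibility (all lambda_i >= 0): OK
Complementary slackness (lambda_i * g_i(x) = 0 for all i): OK

Verdict: the first failing condition is primal_feasibility -> primal.

primal


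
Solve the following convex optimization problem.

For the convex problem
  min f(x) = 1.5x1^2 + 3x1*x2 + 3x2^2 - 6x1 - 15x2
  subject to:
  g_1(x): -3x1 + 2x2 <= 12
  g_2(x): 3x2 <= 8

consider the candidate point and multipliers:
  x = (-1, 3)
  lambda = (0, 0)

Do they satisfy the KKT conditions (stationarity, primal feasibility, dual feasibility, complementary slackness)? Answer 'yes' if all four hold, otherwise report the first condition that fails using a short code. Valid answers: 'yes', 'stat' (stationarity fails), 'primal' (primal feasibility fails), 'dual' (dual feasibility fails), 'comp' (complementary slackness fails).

Gradient of f: grad f(x) = Q x + c = (0, 0)
Constraint values g_i(x) = a_i^T x - b_i:
  g_1((-1, 3)) = -3
  g_2((-1, 3)) = 1
Stationarity residual: grad f(x) + sum_i lambda_i a_i = (0, 0)
  -> stationarity OK
Primal feasibility (all g_i <= 0): FAILS
Dual feasibility (all lambda_i >= 0): OK
Complementary slackness (lambda_i * g_i(x) = 0 for all i): OK

Verdict: the first failing condition is primal_feasibility -> primal.

primal


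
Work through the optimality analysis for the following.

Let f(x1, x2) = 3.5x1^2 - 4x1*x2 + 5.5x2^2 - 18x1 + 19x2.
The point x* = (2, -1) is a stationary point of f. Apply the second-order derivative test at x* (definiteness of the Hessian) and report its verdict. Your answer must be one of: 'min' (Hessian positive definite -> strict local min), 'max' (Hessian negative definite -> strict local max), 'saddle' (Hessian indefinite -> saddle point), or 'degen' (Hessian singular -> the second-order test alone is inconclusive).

Compute the Hessian H = grad^2 f:
  H = [[7, -4], [-4, 11]]
Verify stationarity: grad f(x*) = H x* + g = (0, 0).
Eigenvalues of H: 4.5279, 13.4721.
Both eigenvalues > 0, so H is positive definite -> x* is a strict local min.

min


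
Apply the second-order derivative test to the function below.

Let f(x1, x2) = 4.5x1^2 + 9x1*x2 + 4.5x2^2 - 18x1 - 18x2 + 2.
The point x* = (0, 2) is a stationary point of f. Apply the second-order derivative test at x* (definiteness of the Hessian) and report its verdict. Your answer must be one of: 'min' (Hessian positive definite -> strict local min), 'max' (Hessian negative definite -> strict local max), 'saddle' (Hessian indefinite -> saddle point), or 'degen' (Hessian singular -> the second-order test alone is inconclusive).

Compute the Hessian H = grad^2 f:
  H = [[9, 9], [9, 9]]
Verify stationarity: grad f(x*) = H x* + g = (0, 0).
Eigenvalues of H: 0, 18.
H has a zero eigenvalue (singular; positive semidefinite but not definite), so H is neither positive definite, negative definite, nor indefinite. The second-order test alone is inconclusive -> degen.
(Indeed, f is constant along the null direction of H through x*, so x* is not a strict local extremum.)

degen


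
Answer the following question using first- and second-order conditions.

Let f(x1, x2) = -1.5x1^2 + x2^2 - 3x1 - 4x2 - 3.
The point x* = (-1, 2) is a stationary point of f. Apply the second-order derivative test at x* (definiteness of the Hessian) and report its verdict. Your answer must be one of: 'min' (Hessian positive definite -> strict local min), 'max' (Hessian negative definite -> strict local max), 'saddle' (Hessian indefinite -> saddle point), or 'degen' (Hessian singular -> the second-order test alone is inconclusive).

Compute the Hessian H = grad^2 f:
  H = [[-3, 0], [0, 2]]
Verify stationarity: grad f(x*) = H x* + g = (0, 0).
Eigenvalues of H: -3, 2.
Eigenvalues have mixed signs, so H is indefinite -> x* is a saddle point.

saddle


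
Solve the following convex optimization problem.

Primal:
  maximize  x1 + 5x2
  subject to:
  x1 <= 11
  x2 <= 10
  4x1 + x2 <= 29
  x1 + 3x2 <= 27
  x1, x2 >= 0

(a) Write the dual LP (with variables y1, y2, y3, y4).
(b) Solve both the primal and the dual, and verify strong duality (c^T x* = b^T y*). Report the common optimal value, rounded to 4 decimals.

The standard primal-dual pair for 'max c^T x s.t. A x <= b, x >= 0' is:
  Dual:  min b^T y  s.t.  A^T y >= c,  y >= 0.

So the dual LP is:
  minimize  11y1 + 10y2 + 29y3 + 27y4
  subject to:
    y1 + 4y3 + y4 >= 1
    y2 + y3 + 3y4 >= 5
    y1, y2, y3, y4 >= 0

Solving the primal: x* = (0, 9).
  primal value c^T x* = 45.
Solving the dual: y* = (0, 0, 0, 1.6667).
  dual value b^T y* = 45.
Strong duality: c^T x* = b^T y*. Confirmed.

45


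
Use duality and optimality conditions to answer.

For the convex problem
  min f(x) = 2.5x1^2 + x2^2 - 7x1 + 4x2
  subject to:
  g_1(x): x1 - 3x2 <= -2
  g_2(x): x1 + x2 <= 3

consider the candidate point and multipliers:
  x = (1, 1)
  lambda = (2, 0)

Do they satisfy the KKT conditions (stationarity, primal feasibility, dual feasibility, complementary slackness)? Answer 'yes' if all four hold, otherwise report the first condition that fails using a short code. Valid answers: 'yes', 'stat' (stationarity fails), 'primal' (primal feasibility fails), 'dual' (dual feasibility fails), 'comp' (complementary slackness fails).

Gradient of f: grad f(x) = Q x + c = (-2, 6)
Constraint values g_i(x) = a_i^T x - b_i:
  g_1((1, 1)) = 0
  g_2((1, 1)) = -1
Stationarity residual: grad f(x) + sum_i lambda_i a_i = (0, 0)
  -> stationarity OK
Primal feasibility (all g_i <= 0): OK
Dual feasibility (all lambda_i >= 0): OK
Complementary slackness (lambda_i * g_i(x) = 0 for all i): OK

Verdict: yes, KKT holds.

yes


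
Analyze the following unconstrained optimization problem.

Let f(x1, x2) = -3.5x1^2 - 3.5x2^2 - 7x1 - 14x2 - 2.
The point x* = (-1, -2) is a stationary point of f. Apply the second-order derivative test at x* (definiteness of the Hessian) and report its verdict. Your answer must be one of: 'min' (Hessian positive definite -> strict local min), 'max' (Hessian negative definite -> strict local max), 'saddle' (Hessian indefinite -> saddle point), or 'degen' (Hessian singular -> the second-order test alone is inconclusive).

Compute the Hessian H = grad^2 f:
  H = [[-7, 0], [0, -7]]
Verify stationarity: grad f(x*) = H x* + g = (0, 0).
Eigenvalues of H: -7, -7.
Both eigenvalues < 0, so H is negative definite -> x* is a strict local max.

max


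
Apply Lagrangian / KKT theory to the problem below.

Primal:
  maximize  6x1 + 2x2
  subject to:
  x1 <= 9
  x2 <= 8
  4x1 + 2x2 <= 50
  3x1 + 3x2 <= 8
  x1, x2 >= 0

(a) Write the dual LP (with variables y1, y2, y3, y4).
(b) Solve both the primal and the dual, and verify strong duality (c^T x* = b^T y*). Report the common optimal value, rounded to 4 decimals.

The standard primal-dual pair for 'max c^T x s.t. A x <= b, x >= 0' is:
  Dual:  min b^T y  s.t.  A^T y >= c,  y >= 0.

So the dual LP is:
  minimize  9y1 + 8y2 + 50y3 + 8y4
  subject to:
    y1 + 4y3 + 3y4 >= 6
    y2 + 2y3 + 3y4 >= 2
    y1, y2, y3, y4 >= 0

Solving the primal: x* = (2.6667, 0).
  primal value c^T x* = 16.
Solving the dual: y* = (0, 0, 0, 2).
  dual value b^T y* = 16.
Strong duality: c^T x* = b^T y*. Confirmed.

16


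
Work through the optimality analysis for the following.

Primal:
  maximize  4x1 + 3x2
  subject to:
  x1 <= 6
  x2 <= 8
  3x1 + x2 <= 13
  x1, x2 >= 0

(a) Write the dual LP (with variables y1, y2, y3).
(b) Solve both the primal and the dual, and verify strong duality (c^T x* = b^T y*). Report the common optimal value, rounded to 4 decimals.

The standard primal-dual pair for 'max c^T x s.t. A x <= b, x >= 0' is:
  Dual:  min b^T y  s.t.  A^T y >= c,  y >= 0.

So the dual LP is:
  minimize  6y1 + 8y2 + 13y3
  subject to:
    y1 + 3y3 >= 4
    y2 + y3 >= 3
    y1, y2, y3 >= 0

Solving the primal: x* = (1.6667, 8).
  primal value c^T x* = 30.6667.
Solving the dual: y* = (0, 1.6667, 1.3333).
  dual value b^T y* = 30.6667.
Strong duality: c^T x* = b^T y*. Confirmed.

30.6667


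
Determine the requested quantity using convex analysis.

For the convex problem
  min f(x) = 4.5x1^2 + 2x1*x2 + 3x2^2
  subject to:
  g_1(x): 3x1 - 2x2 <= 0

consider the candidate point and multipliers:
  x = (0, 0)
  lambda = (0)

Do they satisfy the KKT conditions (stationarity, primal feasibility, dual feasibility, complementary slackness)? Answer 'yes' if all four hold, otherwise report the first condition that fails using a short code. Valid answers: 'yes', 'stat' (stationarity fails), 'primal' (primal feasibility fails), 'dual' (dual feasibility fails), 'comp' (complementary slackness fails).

Gradient of f: grad f(x) = Q x + c = (0, 0)
Constraint values g_i(x) = a_i^T x - b_i:
  g_1((0, 0)) = 0
Stationarity residual: grad f(x) + sum_i lambda_i a_i = (0, 0)
  -> stationarity OK
Primal feasibility (all g_i <= 0): OK
Dual feasibility (all lambda_i >= 0): OK
Complementary slackness (lambda_i * g_i(x) = 0 for all i): OK

Verdict: yes, KKT holds.

yes


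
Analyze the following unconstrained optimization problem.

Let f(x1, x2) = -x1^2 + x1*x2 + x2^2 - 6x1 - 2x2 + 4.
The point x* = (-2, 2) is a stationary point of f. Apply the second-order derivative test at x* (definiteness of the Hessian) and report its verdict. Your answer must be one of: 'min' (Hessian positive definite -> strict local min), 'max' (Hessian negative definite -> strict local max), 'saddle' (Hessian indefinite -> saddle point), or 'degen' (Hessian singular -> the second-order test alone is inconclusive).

Compute the Hessian H = grad^2 f:
  H = [[-2, 1], [1, 2]]
Verify stationarity: grad f(x*) = H x* + g = (0, 0).
Eigenvalues of H: -2.2361, 2.2361.
Eigenvalues have mixed signs, so H is indefinite -> x* is a saddle point.

saddle


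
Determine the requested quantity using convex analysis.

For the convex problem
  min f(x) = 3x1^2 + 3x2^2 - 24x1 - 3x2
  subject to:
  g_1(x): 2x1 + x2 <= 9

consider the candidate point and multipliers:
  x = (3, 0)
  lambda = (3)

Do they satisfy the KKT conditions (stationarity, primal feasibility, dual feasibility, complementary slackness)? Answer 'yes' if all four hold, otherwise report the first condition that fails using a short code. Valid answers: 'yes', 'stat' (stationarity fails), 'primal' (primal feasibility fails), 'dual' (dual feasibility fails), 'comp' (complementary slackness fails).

Gradient of f: grad f(x) = Q x + c = (-6, -3)
Constraint values g_i(x) = a_i^T x - b_i:
  g_1((3, 0)) = -3
Stationarity residual: grad f(x) + sum_i lambda_i a_i = (0, 0)
  -> stationarity OK
Primal feasibility (all g_i <= 0): OK
Dual feasibility (all lambda_i >= 0): OK
Complementary slackness (lambda_i * g_i(x) = 0 for all i): FAILS

Verdict: the first failing condition is complementary_slackness -> comp.

comp


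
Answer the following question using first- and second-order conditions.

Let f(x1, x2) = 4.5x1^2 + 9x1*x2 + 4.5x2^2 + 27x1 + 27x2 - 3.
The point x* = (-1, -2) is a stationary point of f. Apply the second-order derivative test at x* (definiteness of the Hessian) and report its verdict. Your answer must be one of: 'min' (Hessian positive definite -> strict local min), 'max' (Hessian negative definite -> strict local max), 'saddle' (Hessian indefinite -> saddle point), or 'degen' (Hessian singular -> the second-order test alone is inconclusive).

Compute the Hessian H = grad^2 f:
  H = [[9, 9], [9, 9]]
Verify stationarity: grad f(x*) = H x* + g = (0, 0).
Eigenvalues of H: 0, 18.
H has a zero eigenvalue (singular; positive semidefinite but not definite), so H is neither positive definite, negative definite, nor indefinite. The second-order test alone is inconclusive -> degen.
(Indeed, f is constant along the null direction of H through x*, so x* is not a strict local extremum.)

degen


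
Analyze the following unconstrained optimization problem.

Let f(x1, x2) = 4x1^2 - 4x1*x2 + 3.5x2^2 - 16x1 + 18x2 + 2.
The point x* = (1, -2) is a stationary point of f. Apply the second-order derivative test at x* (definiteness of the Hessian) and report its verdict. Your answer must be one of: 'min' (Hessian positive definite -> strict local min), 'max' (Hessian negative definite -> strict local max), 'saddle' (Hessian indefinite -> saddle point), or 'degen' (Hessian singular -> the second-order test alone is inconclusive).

Compute the Hessian H = grad^2 f:
  H = [[8, -4], [-4, 7]]
Verify stationarity: grad f(x*) = H x* + g = (0, 0).
Eigenvalues of H: 3.4689, 11.5311.
Both eigenvalues > 0, so H is positive definite -> x* is a strict local min.

min


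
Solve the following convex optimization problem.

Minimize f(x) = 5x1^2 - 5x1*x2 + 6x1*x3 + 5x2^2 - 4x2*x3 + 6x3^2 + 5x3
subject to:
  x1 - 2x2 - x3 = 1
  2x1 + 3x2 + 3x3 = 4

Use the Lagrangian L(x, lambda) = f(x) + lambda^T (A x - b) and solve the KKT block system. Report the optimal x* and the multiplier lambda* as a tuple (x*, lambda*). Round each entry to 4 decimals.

Form the Lagrangian:
  L(x, lambda) = (1/2) x^T Q x + c^T x + lambda^T (A x - b)
Stationarity (grad_x L = 0): Q x + c + A^T lambda = 0.
Primal feasibility: A x = b.

This gives the KKT block system:
  [ Q   A^T ] [ x     ]   [-c ]
  [ A    0  ] [ lambda ] = [ b ]

Solving the linear system:
  x*      = (1.8511, 0.7519, -0.6526)
  lambda* = (-4.3945, -3.2208)
  f(x*)   = 7.0074

x* = (1.8511, 0.7519, -0.6526), lambda* = (-4.3945, -3.2208)


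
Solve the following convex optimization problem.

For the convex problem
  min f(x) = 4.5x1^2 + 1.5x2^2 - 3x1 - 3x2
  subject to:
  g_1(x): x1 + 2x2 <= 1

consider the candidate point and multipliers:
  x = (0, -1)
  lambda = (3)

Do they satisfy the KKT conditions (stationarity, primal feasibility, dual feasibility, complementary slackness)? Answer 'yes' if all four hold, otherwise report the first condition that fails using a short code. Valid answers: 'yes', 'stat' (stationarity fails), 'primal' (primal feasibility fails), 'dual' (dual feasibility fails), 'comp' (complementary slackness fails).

Gradient of f: grad f(x) = Q x + c = (-3, -6)
Constraint values g_i(x) = a_i^T x - b_i:
  g_1((0, -1)) = -3
Stationarity residual: grad f(x) + sum_i lambda_i a_i = (0, 0)
  -> stationarity OK
Primal feasibility (all g_i <= 0): OK
Dual feasibility (all lambda_i >= 0): OK
Complementary slackness (lambda_i * g_i(x) = 0 for all i): FAILS

Verdict: the first failing condition is complementary_slackness -> comp.

comp


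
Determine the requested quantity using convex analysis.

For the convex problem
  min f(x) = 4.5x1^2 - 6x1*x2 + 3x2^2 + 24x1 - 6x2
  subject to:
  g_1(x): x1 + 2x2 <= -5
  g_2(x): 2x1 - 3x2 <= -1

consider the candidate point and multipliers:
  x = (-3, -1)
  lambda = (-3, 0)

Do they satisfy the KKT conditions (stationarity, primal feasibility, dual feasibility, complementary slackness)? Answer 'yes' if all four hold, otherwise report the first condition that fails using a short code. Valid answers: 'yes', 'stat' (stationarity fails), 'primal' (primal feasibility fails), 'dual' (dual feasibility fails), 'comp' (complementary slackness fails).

Gradient of f: grad f(x) = Q x + c = (3, 6)
Constraint values g_i(x) = a_i^T x - b_i:
  g_1((-3, -1)) = 0
  g_2((-3, -1)) = -2
Stationarity residual: grad f(x) + sum_i lambda_i a_i = (0, 0)
  -> stationarity OK
Primal feasibility (all g_i <= 0): OK
Dual feasibility (all lambda_i >= 0): FAILS
Complementary slackness (lambda_i * g_i(x) = 0 for all i): OK

Verdict: the first failing condition is dual_feasibility -> dual.

dual


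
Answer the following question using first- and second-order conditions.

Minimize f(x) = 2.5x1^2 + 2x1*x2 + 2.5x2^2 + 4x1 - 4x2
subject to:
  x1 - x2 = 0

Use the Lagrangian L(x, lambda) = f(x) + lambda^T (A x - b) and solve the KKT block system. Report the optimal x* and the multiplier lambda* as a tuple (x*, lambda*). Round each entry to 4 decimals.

Form the Lagrangian:
  L(x, lambda) = (1/2) x^T Q x + c^T x + lambda^T (A x - b)
Stationarity (grad_x L = 0): Q x + c + A^T lambda = 0.
Primal feasibility: A x = b.

This gives the KKT block system:
  [ Q   A^T ] [ x     ]   [-c ]
  [ A    0  ] [ lambda ] = [ b ]

Solving the linear system:
  x*      = (0, 0)
  lambda* = (-4)
  f(x*)   = 0

x* = (0, 0), lambda* = (-4)


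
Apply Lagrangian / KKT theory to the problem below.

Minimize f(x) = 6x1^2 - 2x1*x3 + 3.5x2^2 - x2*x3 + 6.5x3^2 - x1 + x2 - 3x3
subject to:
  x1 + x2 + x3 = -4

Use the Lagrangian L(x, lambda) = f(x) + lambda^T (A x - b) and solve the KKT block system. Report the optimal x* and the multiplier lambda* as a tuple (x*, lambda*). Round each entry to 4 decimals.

Form the Lagrangian:
  L(x, lambda) = (1/2) x^T Q x + c^T x + lambda^T (A x - b)
Stationarity (grad_x L = 0): Q x + c + A^T lambda = 0.
Primal feasibility: A x = b.

This gives the KKT block system:
  [ Q   A^T ] [ x     ]   [-c ]
  [ A    0  ] [ lambda ] = [ b ]

Solving the linear system:
  x*      = (-1.0576, -1.9581, -0.9843)
  lambda* = (11.7225)
  f(x*)   = 24.4712

x* = (-1.0576, -1.9581, -0.9843), lambda* = (11.7225)


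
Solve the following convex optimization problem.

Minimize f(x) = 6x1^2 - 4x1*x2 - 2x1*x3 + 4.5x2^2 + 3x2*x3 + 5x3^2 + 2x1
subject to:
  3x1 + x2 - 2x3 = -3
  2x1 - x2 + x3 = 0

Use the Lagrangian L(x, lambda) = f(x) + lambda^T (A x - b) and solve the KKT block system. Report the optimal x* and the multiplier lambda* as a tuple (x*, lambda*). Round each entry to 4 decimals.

Form the Lagrangian:
  L(x, lambda) = (1/2) x^T Q x + c^T x + lambda^T (A x - b)
Stationarity (grad_x L = 0): Q x + c + A^T lambda = 0.
Primal feasibility: A x = b.

This gives the KKT block system:
  [ Q   A^T ] [ x     ]   [-c ]
  [ A    0  ] [ lambda ] = [ b ]

Solving the linear system:
  x*      = (-0.5149, -0.6045, 0.4253)
  lambda* = (1.3644, -0.7407)
  f(x*)   = 1.5317

x* = (-0.5149, -0.6045, 0.4253), lambda* = (1.3644, -0.7407)


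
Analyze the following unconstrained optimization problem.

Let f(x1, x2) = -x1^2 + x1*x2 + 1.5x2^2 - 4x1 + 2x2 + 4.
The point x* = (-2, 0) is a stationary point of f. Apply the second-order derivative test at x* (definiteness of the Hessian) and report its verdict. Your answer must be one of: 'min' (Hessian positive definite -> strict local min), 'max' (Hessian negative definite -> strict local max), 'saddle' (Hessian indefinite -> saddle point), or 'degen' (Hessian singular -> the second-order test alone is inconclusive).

Compute the Hessian H = grad^2 f:
  H = [[-2, 1], [1, 3]]
Verify stationarity: grad f(x*) = H x* + g = (0, 0).
Eigenvalues of H: -2.1926, 3.1926.
Eigenvalues have mixed signs, so H is indefinite -> x* is a saddle point.

saddle


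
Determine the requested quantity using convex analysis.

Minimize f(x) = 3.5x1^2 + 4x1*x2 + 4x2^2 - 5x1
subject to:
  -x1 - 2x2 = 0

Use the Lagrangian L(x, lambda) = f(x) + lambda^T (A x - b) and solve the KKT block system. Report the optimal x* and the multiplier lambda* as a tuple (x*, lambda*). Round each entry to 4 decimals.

Form the Lagrangian:
  L(x, lambda) = (1/2) x^T Q x + c^T x + lambda^T (A x - b)
Stationarity (grad_x L = 0): Q x + c + A^T lambda = 0.
Primal feasibility: A x = b.

This gives the KKT block system:
  [ Q   A^T ] [ x     ]   [-c ]
  [ A    0  ] [ lambda ] = [ b ]

Solving the linear system:
  x*      = (1, -0.5)
  lambda* = (0)
  f(x*)   = -2.5

x* = (1, -0.5), lambda* = (0)


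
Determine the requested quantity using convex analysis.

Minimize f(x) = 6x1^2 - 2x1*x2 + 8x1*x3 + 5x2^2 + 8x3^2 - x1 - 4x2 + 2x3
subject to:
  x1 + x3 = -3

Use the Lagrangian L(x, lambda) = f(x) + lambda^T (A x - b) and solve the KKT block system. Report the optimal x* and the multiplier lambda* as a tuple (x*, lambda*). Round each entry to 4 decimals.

Form the Lagrangian:
  L(x, lambda) = (1/2) x^T Q x + c^T x + lambda^T (A x - b)
Stationarity (grad_x L = 0): Q x + c + A^T lambda = 0.
Primal feasibility: A x = b.

This gives the KKT block system:
  [ Q   A^T ] [ x     ]   [-c ]
  [ A    0  ] [ lambda ] = [ b ]

Solving the linear system:
  x*      = (-1.7414, 0.0517, -1.2586)
  lambda* = (32.069)
  f(x*)   = 47.6121

x* = (-1.7414, 0.0517, -1.2586), lambda* = (32.069)


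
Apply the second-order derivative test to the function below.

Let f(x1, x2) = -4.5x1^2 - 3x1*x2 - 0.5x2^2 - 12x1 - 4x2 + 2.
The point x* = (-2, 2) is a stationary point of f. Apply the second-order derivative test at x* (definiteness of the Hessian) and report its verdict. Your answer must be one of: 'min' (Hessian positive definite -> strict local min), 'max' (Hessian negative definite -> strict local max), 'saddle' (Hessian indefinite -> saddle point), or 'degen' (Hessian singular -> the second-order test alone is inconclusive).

Compute the Hessian H = grad^2 f:
  H = [[-9, -3], [-3, -1]]
Verify stationarity: grad f(x*) = H x* + g = (0, 0).
Eigenvalues of H: -10, 0.
H has a zero eigenvalue (singular; negative semidefinite but not definite), so H is neither positive definite, negative definite, nor indefinite. The second-order test alone is inconclusive -> degen.
(Indeed, f is constant along the null direction of H through x*, so x* is not a strict local extremum.)

degen


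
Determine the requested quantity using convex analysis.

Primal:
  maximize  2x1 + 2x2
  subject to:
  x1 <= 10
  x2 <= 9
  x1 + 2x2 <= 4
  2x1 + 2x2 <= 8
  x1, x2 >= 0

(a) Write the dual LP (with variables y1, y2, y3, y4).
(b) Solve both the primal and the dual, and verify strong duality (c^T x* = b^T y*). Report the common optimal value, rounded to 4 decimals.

The standard primal-dual pair for 'max c^T x s.t. A x <= b, x >= 0' is:
  Dual:  min b^T y  s.t.  A^T y >= c,  y >= 0.

So the dual LP is:
  minimize  10y1 + 9y2 + 4y3 + 8y4
  subject to:
    y1 + y3 + 2y4 >= 2
    y2 + 2y3 + 2y4 >= 2
    y1, y2, y3, y4 >= 0

Solving the primal: x* = (4, 0).
  primal value c^T x* = 8.
Solving the dual: y* = (0, 0, 0, 1).
  dual value b^T y* = 8.
Strong duality: c^T x* = b^T y*. Confirmed.

8


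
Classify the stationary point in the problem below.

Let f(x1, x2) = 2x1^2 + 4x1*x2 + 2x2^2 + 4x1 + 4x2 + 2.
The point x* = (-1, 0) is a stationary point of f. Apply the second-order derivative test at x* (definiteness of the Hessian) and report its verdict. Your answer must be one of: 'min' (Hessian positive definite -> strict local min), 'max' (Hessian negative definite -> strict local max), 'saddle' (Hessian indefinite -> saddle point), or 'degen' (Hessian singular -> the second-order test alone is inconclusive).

Compute the Hessian H = grad^2 f:
  H = [[4, 4], [4, 4]]
Verify stationarity: grad f(x*) = H x* + g = (0, 0).
Eigenvalues of H: 0, 8.
H has a zero eigenvalue (singular; positive semidefinite but not definite), so H is neither positive definite, negative definite, nor indefinite. The second-order test alone is inconclusive -> degen.
(Indeed, f is constant along the null direction of H through x*, so x* is not a strict local extremum.)

degen


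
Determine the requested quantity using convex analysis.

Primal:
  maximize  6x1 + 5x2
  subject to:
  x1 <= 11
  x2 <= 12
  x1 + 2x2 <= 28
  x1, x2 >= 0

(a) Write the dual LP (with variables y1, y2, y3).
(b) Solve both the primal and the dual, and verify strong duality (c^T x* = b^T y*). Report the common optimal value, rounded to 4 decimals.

The standard primal-dual pair for 'max c^T x s.t. A x <= b, x >= 0' is:
  Dual:  min b^T y  s.t.  A^T y >= c,  y >= 0.

So the dual LP is:
  minimize  11y1 + 12y2 + 28y3
  subject to:
    y1 + y3 >= 6
    y2 + 2y3 >= 5
    y1, y2, y3 >= 0

Solving the primal: x* = (11, 8.5).
  primal value c^T x* = 108.5.
Solving the dual: y* = (3.5, 0, 2.5).
  dual value b^T y* = 108.5.
Strong duality: c^T x* = b^T y*. Confirmed.

108.5


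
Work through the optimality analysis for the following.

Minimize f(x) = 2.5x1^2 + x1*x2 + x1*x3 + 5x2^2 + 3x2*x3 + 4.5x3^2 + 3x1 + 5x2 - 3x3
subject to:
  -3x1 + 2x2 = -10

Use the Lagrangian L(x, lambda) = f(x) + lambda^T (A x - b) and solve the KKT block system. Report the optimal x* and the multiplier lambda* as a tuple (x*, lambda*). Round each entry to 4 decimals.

Form the Lagrangian:
  L(x, lambda) = (1/2) x^T Q x + c^T x + lambda^T (A x - b)
Stationarity (grad_x L = 0): Q x + c + A^T lambda = 0.
Primal feasibility: A x = b.

This gives the KKT block system:
  [ Q   A^T ] [ x     ]   [-c ]
  [ A    0  ] [ lambda ] = [ b ]

Solving the linear system:
  x*      = (2.1556, -1.7666, 0.6827)
  lambda* = (4.2313)
  f(x*)   = 18.9493

x* = (2.1556, -1.7666, 0.6827), lambda* = (4.2313)


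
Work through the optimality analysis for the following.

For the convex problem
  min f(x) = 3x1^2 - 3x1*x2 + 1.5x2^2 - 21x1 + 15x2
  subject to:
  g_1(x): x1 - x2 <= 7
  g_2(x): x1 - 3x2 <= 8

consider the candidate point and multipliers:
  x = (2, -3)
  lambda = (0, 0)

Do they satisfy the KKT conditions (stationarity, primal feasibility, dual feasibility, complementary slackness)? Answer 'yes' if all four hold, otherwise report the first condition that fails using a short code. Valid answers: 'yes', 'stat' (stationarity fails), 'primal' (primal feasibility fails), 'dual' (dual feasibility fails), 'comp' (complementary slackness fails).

Gradient of f: grad f(x) = Q x + c = (0, 0)
Constraint values g_i(x) = a_i^T x - b_i:
  g_1((2, -3)) = -2
  g_2((2, -3)) = 3
Stationarity residual: grad f(x) + sum_i lambda_i a_i = (0, 0)
  -> stationarity OK
Primal feasibility (all g_i <= 0): FAILS
Dual feasibility (all lambda_i >= 0): OK
Complementary slackness (lambda_i * g_i(x) = 0 for all i): OK

Verdict: the first failing condition is primal_feasibility -> primal.

primal


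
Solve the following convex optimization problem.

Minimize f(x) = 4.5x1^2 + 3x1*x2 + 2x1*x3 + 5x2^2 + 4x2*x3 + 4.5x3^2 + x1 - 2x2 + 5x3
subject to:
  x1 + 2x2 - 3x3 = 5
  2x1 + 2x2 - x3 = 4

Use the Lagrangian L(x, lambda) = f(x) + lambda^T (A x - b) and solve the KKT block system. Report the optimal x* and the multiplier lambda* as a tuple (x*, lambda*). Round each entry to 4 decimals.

Form the Lagrangian:
  L(x, lambda) = (1/2) x^T Q x + c^T x + lambda^T (A x - b)
Stationarity (grad_x L = 0): Q x + c + A^T lambda = 0.
Primal feasibility: A x = b.

This gives the KKT block system:
  [ Q   A^T ] [ x     ]   [-c ]
  [ A    0  ] [ lambda ] = [ b ]

Solving the linear system:
  x*      = (0.6872, 0.8911, -0.8436)
  lambda* = (2.5726, -5.3715)
  f(x*)   = 1.655

x* = (0.6872, 0.8911, -0.8436), lambda* = (2.5726, -5.3715)


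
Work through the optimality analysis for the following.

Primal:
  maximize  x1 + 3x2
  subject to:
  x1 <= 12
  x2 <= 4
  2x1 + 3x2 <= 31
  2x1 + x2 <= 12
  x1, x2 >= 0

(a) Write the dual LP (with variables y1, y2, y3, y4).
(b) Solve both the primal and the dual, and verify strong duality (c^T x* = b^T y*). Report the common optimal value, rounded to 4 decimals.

The standard primal-dual pair for 'max c^T x s.t. A x <= b, x >= 0' is:
  Dual:  min b^T y  s.t.  A^T y >= c,  y >= 0.

So the dual LP is:
  minimize  12y1 + 4y2 + 31y3 + 12y4
  subject to:
    y1 + 2y3 + 2y4 >= 1
    y2 + 3y3 + y4 >= 3
    y1, y2, y3, y4 >= 0

Solving the primal: x* = (4, 4).
  primal value c^T x* = 16.
Solving the dual: y* = (0, 2.5, 0, 0.5).
  dual value b^T y* = 16.
Strong duality: c^T x* = b^T y*. Confirmed.

16


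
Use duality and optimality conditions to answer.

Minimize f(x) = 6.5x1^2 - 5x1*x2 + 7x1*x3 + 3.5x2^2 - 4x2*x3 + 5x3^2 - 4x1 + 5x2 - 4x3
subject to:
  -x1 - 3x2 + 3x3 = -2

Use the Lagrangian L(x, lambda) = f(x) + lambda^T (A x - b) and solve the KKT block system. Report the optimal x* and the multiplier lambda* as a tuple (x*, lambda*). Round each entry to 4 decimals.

Form the Lagrangian:
  L(x, lambda) = (1/2) x^T Q x + c^T x + lambda^T (A x - b)
Stationarity (grad_x L = 0): Q x + c + A^T lambda = 0.
Primal feasibility: A x = b.

This gives the KKT block system:
  [ Q   A^T ] [ x     ]   [-c ]
  [ A    0  ] [ lambda ] = [ b ]

Solving the linear system:
  x*      = (0.6405, 0.0487, -0.4045)
  lambda* = (1.252)
  f(x*)   = 0.9016

x* = (0.6405, 0.0487, -0.4045), lambda* = (1.252)


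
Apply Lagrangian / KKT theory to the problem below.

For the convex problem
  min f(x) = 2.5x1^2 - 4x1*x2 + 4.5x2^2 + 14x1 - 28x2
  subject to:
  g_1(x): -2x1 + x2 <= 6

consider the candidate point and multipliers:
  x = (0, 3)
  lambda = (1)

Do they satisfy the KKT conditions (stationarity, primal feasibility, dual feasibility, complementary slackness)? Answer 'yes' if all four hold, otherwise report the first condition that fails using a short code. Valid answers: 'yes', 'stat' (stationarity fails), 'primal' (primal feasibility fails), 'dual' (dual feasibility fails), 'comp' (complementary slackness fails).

Gradient of f: grad f(x) = Q x + c = (2, -1)
Constraint values g_i(x) = a_i^T x - b_i:
  g_1((0, 3)) = -3
Stationarity residual: grad f(x) + sum_i lambda_i a_i = (0, 0)
  -> stationarity OK
Primal feasibility (all g_i <= 0): OK
Dual feasibility (all lambda_i >= 0): OK
Complementary slackness (lambda_i * g_i(x) = 0 for all i): FAILS

Verdict: the first failing condition is complementary_slackness -> comp.

comp
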